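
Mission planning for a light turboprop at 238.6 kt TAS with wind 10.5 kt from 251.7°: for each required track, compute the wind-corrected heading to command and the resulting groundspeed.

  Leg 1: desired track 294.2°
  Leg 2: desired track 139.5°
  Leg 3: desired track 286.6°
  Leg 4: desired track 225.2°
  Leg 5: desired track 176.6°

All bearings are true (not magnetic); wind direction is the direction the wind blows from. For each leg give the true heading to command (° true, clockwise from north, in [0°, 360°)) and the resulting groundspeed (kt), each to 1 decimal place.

Leg 1: heading=292.5°, groundspeed=230.8 kt
Leg 2: heading=141.8°, groundspeed=242.4 kt
Leg 3: heading=285.2°, groundspeed=229.9 kt
Leg 4: heading=226.3°, groundspeed=229.2 kt
Leg 5: heading=179.0°, groundspeed=235.7 kt

Leg 1: desired track 294.2°; wind correction -1.7° → command heading 292.5°, groundspeed 230.8 kt
Leg 2: desired track 139.5°; wind correction +2.3° → command heading 141.8°, groundspeed 242.4 kt
Leg 3: desired track 286.6°; wind correction -1.4° → command heading 285.2°, groundspeed 229.9 kt
Leg 4: desired track 225.2°; wind correction +1.1° → command heading 226.3°, groundspeed 229.2 kt
Leg 5: desired track 176.6°; wind correction +2.4° → command heading 179.0°, groundspeed 235.7 kt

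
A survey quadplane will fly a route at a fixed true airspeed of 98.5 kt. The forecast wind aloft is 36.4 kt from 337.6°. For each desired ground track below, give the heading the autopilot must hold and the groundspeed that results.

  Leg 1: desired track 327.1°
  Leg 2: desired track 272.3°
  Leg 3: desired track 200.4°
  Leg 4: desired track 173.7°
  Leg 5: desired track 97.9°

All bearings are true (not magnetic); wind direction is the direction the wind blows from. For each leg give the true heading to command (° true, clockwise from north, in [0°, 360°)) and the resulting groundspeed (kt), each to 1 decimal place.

Leg 1: heading=331.0°, groundspeed=62.5 kt
Leg 2: heading=291.9°, groundspeed=77.6 kt
Leg 3: heading=214.9°, groundspeed=122.1 kt
Leg 4: heading=179.6°, groundspeed=133.0 kt
Leg 5: heading=79.3°, groundspeed=111.7 kt

Leg 1: desired track 327.1°; wind correction +3.9° → command heading 331.0°, groundspeed 62.5 kt
Leg 2: desired track 272.3°; wind correction +19.6° → command heading 291.9°, groundspeed 77.6 kt
Leg 3: desired track 200.4°; wind correction +14.5° → command heading 214.9°, groundspeed 122.1 kt
Leg 4: desired track 173.7°; wind correction +5.9° → command heading 179.6°, groundspeed 133.0 kt
Leg 5: desired track 97.9°; wind correction -18.6° → command heading 79.3°, groundspeed 111.7 kt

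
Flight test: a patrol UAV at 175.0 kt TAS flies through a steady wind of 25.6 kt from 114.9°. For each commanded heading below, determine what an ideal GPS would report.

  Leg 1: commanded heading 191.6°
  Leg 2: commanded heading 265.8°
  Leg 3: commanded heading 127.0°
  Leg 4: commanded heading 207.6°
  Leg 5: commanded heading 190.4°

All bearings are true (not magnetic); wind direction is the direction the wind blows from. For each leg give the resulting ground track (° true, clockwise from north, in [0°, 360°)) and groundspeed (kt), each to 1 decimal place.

Leg 1: heading 191.6°; drift +8.4° → track 200.0°, groundspeed 170.9 kt
Leg 2: heading 265.8°; drift +3.6° → track 269.4°, groundspeed 197.8 kt
Leg 3: heading 127.0°; drift +2.0° → track 129.0°, groundspeed 150.1 kt
Leg 4: heading 207.6°; drift +8.3° → track 215.9°, groundspeed 178.1 kt
Leg 5: heading 190.4°; drift +8.4° → track 198.8°, groundspeed 170.4 kt

Leg 1: track=200.0°, groundspeed=170.9 kt
Leg 2: track=269.4°, groundspeed=197.8 kt
Leg 3: track=129.0°, groundspeed=150.1 kt
Leg 4: track=215.9°, groundspeed=178.1 kt
Leg 5: track=198.8°, groundspeed=170.4 kt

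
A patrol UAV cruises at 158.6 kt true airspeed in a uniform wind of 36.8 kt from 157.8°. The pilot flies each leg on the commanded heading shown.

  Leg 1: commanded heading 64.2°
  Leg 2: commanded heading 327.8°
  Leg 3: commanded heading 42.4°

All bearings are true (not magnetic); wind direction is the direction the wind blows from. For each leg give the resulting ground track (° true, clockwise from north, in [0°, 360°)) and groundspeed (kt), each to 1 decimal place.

Leg 1: heading 64.2°; drift -12.9° → track 51.3°, groundspeed 165.0 kt
Leg 2: heading 327.8°; drift +1.9° → track 329.7°, groundspeed 194.9 kt
Leg 3: heading 42.4°; drift -10.8° → track 31.6°, groundspeed 177.5 kt

Leg 1: track=51.3°, groundspeed=165.0 kt
Leg 2: track=329.7°, groundspeed=194.9 kt
Leg 3: track=31.6°, groundspeed=177.5 kt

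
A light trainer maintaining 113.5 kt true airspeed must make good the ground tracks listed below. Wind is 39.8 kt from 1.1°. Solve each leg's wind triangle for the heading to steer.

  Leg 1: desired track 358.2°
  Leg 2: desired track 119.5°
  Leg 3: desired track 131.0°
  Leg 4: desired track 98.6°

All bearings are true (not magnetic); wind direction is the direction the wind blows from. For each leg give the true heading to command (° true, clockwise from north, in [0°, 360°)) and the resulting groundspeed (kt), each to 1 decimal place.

Leg 1: heading=359.2°, groundspeed=73.7 kt
Leg 2: heading=101.5°, groundspeed=126.9 kt
Leg 3: heading=115.4°, groundspeed=134.8 kt
Leg 4: heading=78.3°, groundspeed=111.6 kt

Leg 1: desired track 358.2°; wind correction +1.0° → command heading 359.2°, groundspeed 73.7 kt
Leg 2: desired track 119.5°; wind correction -18.0° → command heading 101.5°, groundspeed 126.9 kt
Leg 3: desired track 131.0°; wind correction -15.6° → command heading 115.4°, groundspeed 134.8 kt
Leg 4: desired track 98.6°; wind correction -20.3° → command heading 78.3°, groundspeed 111.6 kt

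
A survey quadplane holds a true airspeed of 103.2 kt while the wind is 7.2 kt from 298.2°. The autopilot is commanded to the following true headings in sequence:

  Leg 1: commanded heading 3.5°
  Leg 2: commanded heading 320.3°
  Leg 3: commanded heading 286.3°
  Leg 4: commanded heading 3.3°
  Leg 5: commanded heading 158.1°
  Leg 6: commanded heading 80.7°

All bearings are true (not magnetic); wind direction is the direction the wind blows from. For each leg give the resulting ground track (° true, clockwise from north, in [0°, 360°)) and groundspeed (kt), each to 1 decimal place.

Leg 1: track=7.2°, groundspeed=100.4 kt
Leg 2: track=321.9°, groundspeed=96.6 kt
Leg 3: track=285.4°, groundspeed=96.2 kt
Leg 4: track=7.0°, groundspeed=100.4 kt
Leg 5: track=155.7°, groundspeed=108.8 kt
Leg 6: track=83.0°, groundspeed=109.0 kt

Leg 1: heading 3.5°; drift +3.7° → track 7.2°, groundspeed 100.4 kt
Leg 2: heading 320.3°; drift +1.6° → track 321.9°, groundspeed 96.6 kt
Leg 3: heading 286.3°; drift -0.9° → track 285.4°, groundspeed 96.2 kt
Leg 4: heading 3.3°; drift +3.7° → track 7.0°, groundspeed 100.4 kt
Leg 5: heading 158.1°; drift -2.4° → track 155.7°, groundspeed 108.8 kt
Leg 6: heading 80.7°; drift +2.3° → track 83.0°, groundspeed 109.0 kt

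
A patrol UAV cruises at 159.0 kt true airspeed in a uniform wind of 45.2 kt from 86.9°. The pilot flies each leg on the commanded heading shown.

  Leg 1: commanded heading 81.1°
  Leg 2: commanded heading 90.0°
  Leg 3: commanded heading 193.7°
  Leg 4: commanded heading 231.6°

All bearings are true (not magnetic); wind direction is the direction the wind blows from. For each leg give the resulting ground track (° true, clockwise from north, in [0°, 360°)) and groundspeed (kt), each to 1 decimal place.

Leg 1: track=78.8°, groundspeed=114.1 kt
Leg 2: track=91.2°, groundspeed=113.9 kt
Leg 3: track=207.8°, groundspeed=177.4 kt
Leg 4: track=239.2°, groundspeed=197.6 kt

Leg 1: heading 81.1°; drift -2.3° → track 78.8°, groundspeed 114.1 kt
Leg 2: heading 90.0°; drift +1.2° → track 91.2°, groundspeed 113.9 kt
Leg 3: heading 193.7°; drift +14.1° → track 207.8°, groundspeed 177.4 kt
Leg 4: heading 231.6°; drift +7.6° → track 239.2°, groundspeed 197.6 kt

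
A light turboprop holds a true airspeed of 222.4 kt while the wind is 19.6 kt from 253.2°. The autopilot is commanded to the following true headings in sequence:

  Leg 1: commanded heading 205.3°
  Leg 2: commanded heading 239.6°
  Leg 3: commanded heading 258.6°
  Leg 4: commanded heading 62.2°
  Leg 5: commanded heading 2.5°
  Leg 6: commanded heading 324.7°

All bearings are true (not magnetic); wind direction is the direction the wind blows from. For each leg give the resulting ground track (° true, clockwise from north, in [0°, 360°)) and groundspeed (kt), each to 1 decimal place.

Leg 1: heading 205.3°; drift -4.0° → track 201.3°, groundspeed 209.8 kt
Leg 2: heading 239.6°; drift -1.3° → track 238.3°, groundspeed 203.4 kt
Leg 3: heading 258.6°; drift +0.5° → track 259.1°, groundspeed 202.9 kt
Leg 4: heading 62.2°; drift +0.9° → track 63.1°, groundspeed 241.7 kt
Leg 5: heading 2.5°; drift +4.6° → track 7.1°, groundspeed 229.6 kt
Leg 6: heading 324.7°; drift +4.9° → track 329.6°, groundspeed 217.0 kt

Leg 1: track=201.3°, groundspeed=209.8 kt
Leg 2: track=238.3°, groundspeed=203.4 kt
Leg 3: track=259.1°, groundspeed=202.9 kt
Leg 4: track=63.1°, groundspeed=241.7 kt
Leg 5: track=7.1°, groundspeed=229.6 kt
Leg 6: track=329.6°, groundspeed=217.0 kt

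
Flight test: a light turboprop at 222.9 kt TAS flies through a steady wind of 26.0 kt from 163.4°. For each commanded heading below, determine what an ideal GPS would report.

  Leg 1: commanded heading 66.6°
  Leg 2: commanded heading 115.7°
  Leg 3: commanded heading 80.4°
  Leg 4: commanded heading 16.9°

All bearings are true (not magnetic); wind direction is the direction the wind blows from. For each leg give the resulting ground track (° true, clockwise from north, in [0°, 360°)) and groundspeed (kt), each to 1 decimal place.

Leg 1: heading 66.6°; drift -6.5° → track 60.1°, groundspeed 227.4 kt
Leg 2: heading 115.7°; drift -5.3° → track 110.4°, groundspeed 206.3 kt
Leg 3: heading 80.4°; drift -6.7° → track 73.7°, groundspeed 221.2 kt
Leg 4: heading 16.9°; drift -3.4° → track 13.5°, groundspeed 245.0 kt

Leg 1: track=60.1°, groundspeed=227.4 kt
Leg 2: track=110.4°, groundspeed=206.3 kt
Leg 3: track=73.7°, groundspeed=221.2 kt
Leg 4: track=13.5°, groundspeed=245.0 kt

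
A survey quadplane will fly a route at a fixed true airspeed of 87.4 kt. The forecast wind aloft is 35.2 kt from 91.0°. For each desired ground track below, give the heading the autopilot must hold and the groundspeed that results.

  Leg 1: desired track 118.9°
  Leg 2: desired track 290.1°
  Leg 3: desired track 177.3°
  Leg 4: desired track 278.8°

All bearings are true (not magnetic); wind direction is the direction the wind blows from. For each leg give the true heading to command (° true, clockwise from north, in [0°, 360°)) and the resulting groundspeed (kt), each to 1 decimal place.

Leg 1: desired track 118.9°; wind correction -10.9° → command heading 108.0°, groundspeed 54.7 kt
Leg 2: desired track 290.1°; wind correction +7.6° → command heading 297.7°, groundspeed 119.9 kt
Leg 3: desired track 177.3°; wind correction -23.7° → command heading 153.6°, groundspeed 77.8 kt
Leg 4: desired track 278.8°; wind correction +3.1° → command heading 281.9°, groundspeed 122.1 kt

Leg 1: heading=108.0°, groundspeed=54.7 kt
Leg 2: heading=297.7°, groundspeed=119.9 kt
Leg 3: heading=153.6°, groundspeed=77.8 kt
Leg 4: heading=281.9°, groundspeed=122.1 kt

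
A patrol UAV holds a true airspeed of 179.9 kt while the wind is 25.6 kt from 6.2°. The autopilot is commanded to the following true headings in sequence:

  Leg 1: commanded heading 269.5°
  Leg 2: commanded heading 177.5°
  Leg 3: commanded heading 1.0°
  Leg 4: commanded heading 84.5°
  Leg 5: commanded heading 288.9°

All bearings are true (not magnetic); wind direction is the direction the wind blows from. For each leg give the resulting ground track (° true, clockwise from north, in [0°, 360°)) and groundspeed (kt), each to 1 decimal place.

Leg 1: track=261.6°, groundspeed=184.6 kt
Leg 2: track=178.6°, groundspeed=205.2 kt
Leg 3: track=0.1°, groundspeed=154.4 kt
Leg 4: track=92.7°, groundspeed=176.5 kt
Leg 5: track=280.7°, groundspeed=176.1 kt

Leg 1: heading 269.5°; drift -7.9° → track 261.6°, groundspeed 184.6 kt
Leg 2: heading 177.5°; drift +1.1° → track 178.6°, groundspeed 205.2 kt
Leg 3: heading 1.0°; drift -0.9° → track 0.1°, groundspeed 154.4 kt
Leg 4: heading 84.5°; drift +8.2° → track 92.7°, groundspeed 176.5 kt
Leg 5: heading 288.9°; drift -8.2° → track 280.7°, groundspeed 176.1 kt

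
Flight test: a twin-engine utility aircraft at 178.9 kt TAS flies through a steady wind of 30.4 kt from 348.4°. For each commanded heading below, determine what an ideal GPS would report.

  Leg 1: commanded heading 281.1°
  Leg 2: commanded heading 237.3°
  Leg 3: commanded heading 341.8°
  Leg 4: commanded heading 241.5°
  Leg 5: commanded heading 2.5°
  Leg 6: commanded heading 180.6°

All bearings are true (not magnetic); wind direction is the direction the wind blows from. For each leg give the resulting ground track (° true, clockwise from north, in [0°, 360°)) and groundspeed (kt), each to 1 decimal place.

Leg 1: track=271.6°, groundspeed=169.5 kt
Leg 2: track=228.8°, groundspeed=192.0 kt
Leg 3: track=340.5°, groundspeed=148.7 kt
Leg 4: track=232.7°, groundspeed=190.0 kt
Leg 5: track=5.3°, groundspeed=149.6 kt
Leg 6: track=178.8°, groundspeed=208.7 kt

Leg 1: heading 281.1°; drift -9.5° → track 271.6°, groundspeed 169.5 kt
Leg 2: heading 237.3°; drift -8.5° → track 228.8°, groundspeed 192.0 kt
Leg 3: heading 341.8°; drift -1.3° → track 340.5°, groundspeed 148.7 kt
Leg 4: heading 241.5°; drift -8.8° → track 232.7°, groundspeed 190.0 kt
Leg 5: heading 2.5°; drift +2.8° → track 5.3°, groundspeed 149.6 kt
Leg 6: heading 180.6°; drift -1.8° → track 178.8°, groundspeed 208.7 kt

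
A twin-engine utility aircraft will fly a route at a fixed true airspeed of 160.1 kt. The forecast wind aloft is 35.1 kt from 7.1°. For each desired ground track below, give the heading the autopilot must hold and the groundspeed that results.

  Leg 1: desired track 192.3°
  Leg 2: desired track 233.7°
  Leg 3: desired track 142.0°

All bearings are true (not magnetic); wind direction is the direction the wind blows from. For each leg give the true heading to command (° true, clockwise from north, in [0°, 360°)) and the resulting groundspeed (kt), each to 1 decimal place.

Leg 1: heading=193.4°, groundspeed=195.0 kt
Leg 2: heading=242.9°, groundspeed=182.2 kt
Leg 3: heading=133.1°, groundspeed=182.9 kt

Leg 1: desired track 192.3°; wind correction +1.1° → command heading 193.4°, groundspeed 195.0 kt
Leg 2: desired track 233.7°; wind correction +9.2° → command heading 242.9°, groundspeed 182.2 kt
Leg 3: desired track 142.0°; wind correction -8.9° → command heading 133.1°, groundspeed 182.9 kt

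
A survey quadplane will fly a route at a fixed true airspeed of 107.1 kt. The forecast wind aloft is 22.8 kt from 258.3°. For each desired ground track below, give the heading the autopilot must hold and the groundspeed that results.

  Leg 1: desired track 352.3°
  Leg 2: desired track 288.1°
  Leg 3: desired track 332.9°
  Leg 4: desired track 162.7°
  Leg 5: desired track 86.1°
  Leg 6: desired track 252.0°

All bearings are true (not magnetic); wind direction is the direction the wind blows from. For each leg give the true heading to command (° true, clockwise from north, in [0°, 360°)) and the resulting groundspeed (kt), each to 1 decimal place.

Leg 1: heading=340.0°, groundspeed=106.2 kt
Leg 2: heading=282.0°, groundspeed=86.7 kt
Leg 3: heading=321.1°, groundspeed=98.8 kt
Leg 4: heading=174.9°, groundspeed=106.9 kt
Leg 5: heading=87.8°, groundspeed=129.6 kt
Leg 6: heading=253.3°, groundspeed=84.4 kt

Leg 1: desired track 352.3°; wind correction -12.3° → command heading 340.0°, groundspeed 106.2 kt
Leg 2: desired track 288.1°; wind correction -6.1° → command heading 282.0°, groundspeed 86.7 kt
Leg 3: desired track 332.9°; wind correction -11.8° → command heading 321.1°, groundspeed 98.8 kt
Leg 4: desired track 162.7°; wind correction +12.2° → command heading 174.9°, groundspeed 106.9 kt
Leg 5: desired track 86.1°; wind correction +1.7° → command heading 87.8°, groundspeed 129.6 kt
Leg 6: desired track 252.0°; wind correction +1.3° → command heading 253.3°, groundspeed 84.4 kt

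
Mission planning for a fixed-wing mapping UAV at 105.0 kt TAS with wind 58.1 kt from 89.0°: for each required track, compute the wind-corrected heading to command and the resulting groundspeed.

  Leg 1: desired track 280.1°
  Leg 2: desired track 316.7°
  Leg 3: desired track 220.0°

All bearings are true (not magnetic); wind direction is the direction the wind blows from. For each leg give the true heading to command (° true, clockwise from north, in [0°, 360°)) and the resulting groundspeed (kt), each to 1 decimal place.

Leg 1: heading=286.2°, groundspeed=161.4 kt
Leg 2: heading=340.9°, groundspeed=134.9 kt
Leg 3: heading=195.3°, groundspeed=133.5 kt

Leg 1: desired track 280.1°; wind correction +6.1° → command heading 286.2°, groundspeed 161.4 kt
Leg 2: desired track 316.7°; wind correction +24.2° → command heading 340.9°, groundspeed 134.9 kt
Leg 3: desired track 220.0°; wind correction -24.7° → command heading 195.3°, groundspeed 133.5 kt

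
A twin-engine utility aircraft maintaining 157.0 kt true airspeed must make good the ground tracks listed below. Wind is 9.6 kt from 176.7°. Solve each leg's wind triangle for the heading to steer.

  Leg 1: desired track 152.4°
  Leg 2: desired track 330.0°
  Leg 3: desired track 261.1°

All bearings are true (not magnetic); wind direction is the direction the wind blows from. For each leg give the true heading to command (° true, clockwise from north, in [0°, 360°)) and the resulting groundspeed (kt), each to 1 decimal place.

Leg 1: desired track 152.4°; wind correction +1.4° → command heading 153.8°, groundspeed 148.2 kt
Leg 2: desired track 330.0°; wind correction -1.6° → command heading 328.4°, groundspeed 165.5 kt
Leg 3: desired track 261.1°; wind correction -3.5° → command heading 257.6°, groundspeed 155.8 kt

Leg 1: heading=153.8°, groundspeed=148.2 kt
Leg 2: heading=328.4°, groundspeed=165.5 kt
Leg 3: heading=257.6°, groundspeed=155.8 kt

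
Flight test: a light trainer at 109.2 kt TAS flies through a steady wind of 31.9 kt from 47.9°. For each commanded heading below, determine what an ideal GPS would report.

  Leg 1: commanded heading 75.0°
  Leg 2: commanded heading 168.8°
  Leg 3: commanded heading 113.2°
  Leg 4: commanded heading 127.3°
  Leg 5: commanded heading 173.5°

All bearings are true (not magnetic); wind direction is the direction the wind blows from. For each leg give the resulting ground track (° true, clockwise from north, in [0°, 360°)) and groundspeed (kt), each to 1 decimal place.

Leg 1: heading 75.0°; drift +10.2° → track 85.2°, groundspeed 82.1 kt
Leg 2: heading 168.8°; drift +12.3° → track 181.1°, groundspeed 128.5 kt
Leg 3: heading 113.2°; drift +16.8° → track 130.0°, groundspeed 100.2 kt
Leg 4: heading 127.3°; drift +16.9° → track 144.2°, groundspeed 108.0 kt
Leg 5: heading 173.5°; drift +11.5° → track 185.0°, groundspeed 130.4 kt

Leg 1: track=85.2°, groundspeed=82.1 kt
Leg 2: track=181.1°, groundspeed=128.5 kt
Leg 3: track=130.0°, groundspeed=100.2 kt
Leg 4: track=144.2°, groundspeed=108.0 kt
Leg 5: track=185.0°, groundspeed=130.4 kt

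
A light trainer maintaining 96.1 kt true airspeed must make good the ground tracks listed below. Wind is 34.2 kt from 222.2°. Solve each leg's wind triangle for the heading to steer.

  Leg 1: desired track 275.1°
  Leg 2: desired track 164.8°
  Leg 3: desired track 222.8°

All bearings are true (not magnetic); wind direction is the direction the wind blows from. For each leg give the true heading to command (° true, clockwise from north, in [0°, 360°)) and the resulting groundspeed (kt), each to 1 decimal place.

Leg 1: heading=258.6°, groundspeed=71.5 kt
Leg 2: heading=182.2°, groundspeed=73.3 kt
Leg 3: heading=222.6°, groundspeed=61.9 kt

Leg 1: desired track 275.1°; wind correction -16.5° → command heading 258.6°, groundspeed 71.5 kt
Leg 2: desired track 164.8°; wind correction +17.4° → command heading 182.2°, groundspeed 73.3 kt
Leg 3: desired track 222.8°; wind correction -0.2° → command heading 222.6°, groundspeed 61.9 kt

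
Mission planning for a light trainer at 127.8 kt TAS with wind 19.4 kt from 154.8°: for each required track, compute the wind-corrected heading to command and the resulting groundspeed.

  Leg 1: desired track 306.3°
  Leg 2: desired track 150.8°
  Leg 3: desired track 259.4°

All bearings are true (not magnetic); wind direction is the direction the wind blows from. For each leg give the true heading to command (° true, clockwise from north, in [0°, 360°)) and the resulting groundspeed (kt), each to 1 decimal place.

Leg 1: heading=302.1°, groundspeed=144.5 kt
Leg 2: heading=151.4°, groundspeed=108.4 kt
Leg 3: heading=251.0°, groundspeed=131.3 kt

Leg 1: desired track 306.3°; wind correction -4.2° → command heading 302.1°, groundspeed 144.5 kt
Leg 2: desired track 150.8°; wind correction +0.6° → command heading 151.4°, groundspeed 108.4 kt
Leg 3: desired track 259.4°; wind correction -8.4° → command heading 251.0°, groundspeed 131.3 kt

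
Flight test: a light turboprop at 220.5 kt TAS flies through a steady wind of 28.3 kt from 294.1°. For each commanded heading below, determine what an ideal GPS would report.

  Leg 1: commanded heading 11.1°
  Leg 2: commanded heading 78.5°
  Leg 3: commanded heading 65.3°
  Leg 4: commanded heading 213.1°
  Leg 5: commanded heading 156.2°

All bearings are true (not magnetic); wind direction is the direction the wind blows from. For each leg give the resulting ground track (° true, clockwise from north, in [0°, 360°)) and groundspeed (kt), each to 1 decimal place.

Leg 1: heading 11.1°; drift +7.3° → track 18.4°, groundspeed 215.9 kt
Leg 2: heading 78.5°; drift +3.9° → track 82.4°, groundspeed 244.1 kt
Leg 3: heading 65.3°; drift +5.1° → track 70.4°, groundspeed 240.1 kt
Leg 4: heading 213.1°; drift -7.4° → track 205.7°, groundspeed 217.9 kt
Leg 5: heading 156.2°; drift -4.5° → track 151.7°, groundspeed 242.2 kt

Leg 1: track=18.4°, groundspeed=215.9 kt
Leg 2: track=82.4°, groundspeed=244.1 kt
Leg 3: track=70.4°, groundspeed=240.1 kt
Leg 4: track=205.7°, groundspeed=217.9 kt
Leg 5: track=151.7°, groundspeed=242.2 kt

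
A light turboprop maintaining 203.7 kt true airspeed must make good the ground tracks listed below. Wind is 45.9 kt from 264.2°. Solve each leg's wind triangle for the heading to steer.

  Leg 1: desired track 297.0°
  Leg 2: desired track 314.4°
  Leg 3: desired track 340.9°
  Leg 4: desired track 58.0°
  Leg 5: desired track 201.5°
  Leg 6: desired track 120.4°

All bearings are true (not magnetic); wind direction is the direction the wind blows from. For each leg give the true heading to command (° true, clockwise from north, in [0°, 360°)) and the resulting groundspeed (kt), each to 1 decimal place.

Leg 1: heading=290.0°, groundspeed=163.6 kt
Leg 2: heading=304.4°, groundspeed=171.2 kt
Leg 3: heading=328.2°, groundspeed=188.2 kt
Leg 4: heading=52.3°, groundspeed=243.9 kt
Leg 5: heading=213.1°, groundspeed=178.5 kt
Leg 6: heading=128.0°, groundspeed=238.9 kt

Leg 1: desired track 297.0°; wind correction -7.0° → command heading 290.0°, groundspeed 163.6 kt
Leg 2: desired track 314.4°; wind correction -10.0° → command heading 304.4°, groundspeed 171.2 kt
Leg 3: desired track 340.9°; wind correction -12.7° → command heading 328.2°, groundspeed 188.2 kt
Leg 4: desired track 58.0°; wind correction -5.7° → command heading 52.3°, groundspeed 243.9 kt
Leg 5: desired track 201.5°; wind correction +11.6° → command heading 213.1°, groundspeed 178.5 kt
Leg 6: desired track 120.4°; wind correction +7.6° → command heading 128.0°, groundspeed 238.9 kt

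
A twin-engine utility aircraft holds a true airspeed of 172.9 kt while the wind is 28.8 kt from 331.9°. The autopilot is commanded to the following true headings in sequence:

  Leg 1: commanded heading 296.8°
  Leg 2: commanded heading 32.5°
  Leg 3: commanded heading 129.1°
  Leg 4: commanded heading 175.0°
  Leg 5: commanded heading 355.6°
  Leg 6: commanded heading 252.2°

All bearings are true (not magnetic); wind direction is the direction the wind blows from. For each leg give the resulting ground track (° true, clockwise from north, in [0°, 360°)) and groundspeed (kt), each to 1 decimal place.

Leg 1: track=290.5°, groundspeed=150.3 kt
Leg 2: track=41.5°, groundspeed=160.7 kt
Leg 3: track=132.3°, groundspeed=199.8 kt
Leg 4: track=171.8°, groundspeed=199.7 kt
Leg 5: track=0.1°, groundspeed=147.0 kt
Leg 6: track=242.6°, groundspeed=170.1 kt

Leg 1: heading 296.8°; drift -6.3° → track 290.5°, groundspeed 150.3 kt
Leg 2: heading 32.5°; drift +9.0° → track 41.5°, groundspeed 160.7 kt
Leg 3: heading 129.1°; drift +3.2° → track 132.3°, groundspeed 199.8 kt
Leg 4: heading 175.0°; drift -3.2° → track 171.8°, groundspeed 199.7 kt
Leg 5: heading 355.6°; drift +4.5° → track 0.1°, groundspeed 147.0 kt
Leg 6: heading 252.2°; drift -9.6° → track 242.6°, groundspeed 170.1 kt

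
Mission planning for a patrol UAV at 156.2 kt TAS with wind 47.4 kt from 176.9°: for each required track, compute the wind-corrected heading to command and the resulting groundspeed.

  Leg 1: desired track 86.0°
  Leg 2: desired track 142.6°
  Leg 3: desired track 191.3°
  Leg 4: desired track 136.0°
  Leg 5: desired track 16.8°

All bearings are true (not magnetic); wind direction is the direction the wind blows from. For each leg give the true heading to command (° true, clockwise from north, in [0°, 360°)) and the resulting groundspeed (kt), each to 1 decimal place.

Leg 1: desired track 86.0°; wind correction +17.7° → command heading 103.7°, groundspeed 149.6 kt
Leg 2: desired track 142.6°; wind correction +9.8° → command heading 152.4°, groundspeed 114.7 kt
Leg 3: desired track 191.3°; wind correction -4.3° → command heading 187.0°, groundspeed 109.8 kt
Leg 4: desired track 136.0°; wind correction +11.5° → command heading 147.5°, groundspeed 117.3 kt
Leg 5: desired track 16.8°; wind correction +5.9° → command heading 22.7°, groundspeed 199.9 kt

Leg 1: heading=103.7°, groundspeed=149.6 kt
Leg 2: heading=152.4°, groundspeed=114.7 kt
Leg 3: heading=187.0°, groundspeed=109.8 kt
Leg 4: heading=147.5°, groundspeed=117.3 kt
Leg 5: heading=22.7°, groundspeed=199.9 kt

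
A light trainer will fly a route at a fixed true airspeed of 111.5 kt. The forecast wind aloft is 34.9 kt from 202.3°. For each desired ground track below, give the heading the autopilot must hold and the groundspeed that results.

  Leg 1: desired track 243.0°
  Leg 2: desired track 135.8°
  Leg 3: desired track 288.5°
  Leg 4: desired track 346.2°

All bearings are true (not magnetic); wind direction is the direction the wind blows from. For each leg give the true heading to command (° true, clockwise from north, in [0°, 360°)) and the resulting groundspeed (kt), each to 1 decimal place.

Leg 1: desired track 243.0°; wind correction -11.8° → command heading 231.2°, groundspeed 82.7 kt
Leg 2: desired track 135.8°; wind correction +16.7° → command heading 152.5°, groundspeed 92.9 kt
Leg 3: desired track 288.5°; wind correction -18.2° → command heading 270.3°, groundspeed 103.6 kt
Leg 4: desired track 346.2°; wind correction -10.6° → command heading 335.6°, groundspeed 137.8 kt

Leg 1: heading=231.2°, groundspeed=82.7 kt
Leg 2: heading=152.5°, groundspeed=92.9 kt
Leg 3: heading=270.3°, groundspeed=103.6 kt
Leg 4: heading=335.6°, groundspeed=137.8 kt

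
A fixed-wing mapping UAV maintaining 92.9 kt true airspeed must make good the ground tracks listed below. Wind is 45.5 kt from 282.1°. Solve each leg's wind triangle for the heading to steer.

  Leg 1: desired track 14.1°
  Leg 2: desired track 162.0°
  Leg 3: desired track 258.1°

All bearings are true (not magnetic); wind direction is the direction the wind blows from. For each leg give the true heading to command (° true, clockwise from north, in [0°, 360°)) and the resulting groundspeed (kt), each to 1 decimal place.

Leg 1: desired track 14.1°; wind correction -29.3° → command heading 344.8°, groundspeed 82.6 kt
Leg 2: desired track 162.0°; wind correction +25.1° → command heading 187.1°, groundspeed 107.0 kt
Leg 3: desired track 258.1°; wind correction +11.5° → command heading 269.6°, groundspeed 49.5 kt

Leg 1: heading=344.8°, groundspeed=82.6 kt
Leg 2: heading=187.1°, groundspeed=107.0 kt
Leg 3: heading=269.6°, groundspeed=49.5 kt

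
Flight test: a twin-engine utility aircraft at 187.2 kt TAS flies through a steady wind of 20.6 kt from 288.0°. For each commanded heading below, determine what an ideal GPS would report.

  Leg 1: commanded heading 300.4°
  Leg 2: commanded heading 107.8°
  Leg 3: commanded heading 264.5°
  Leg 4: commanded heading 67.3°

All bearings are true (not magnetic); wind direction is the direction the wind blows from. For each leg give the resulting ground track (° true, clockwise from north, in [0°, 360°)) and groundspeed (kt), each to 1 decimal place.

Leg 1: track=301.9°, groundspeed=167.1 kt
Leg 2: track=107.8°, groundspeed=207.8 kt
Leg 3: track=261.7°, groundspeed=168.5 kt
Leg 4: track=71.1°, groundspeed=203.3 kt

Leg 1: heading 300.4°; drift +1.5° → track 301.9°, groundspeed 167.1 kt
Leg 2: heading 107.8°; drift +0.0° → track 107.8°, groundspeed 207.8 kt
Leg 3: heading 264.5°; drift -2.8° → track 261.7°, groundspeed 168.5 kt
Leg 4: heading 67.3°; drift +3.8° → track 71.1°, groundspeed 203.3 kt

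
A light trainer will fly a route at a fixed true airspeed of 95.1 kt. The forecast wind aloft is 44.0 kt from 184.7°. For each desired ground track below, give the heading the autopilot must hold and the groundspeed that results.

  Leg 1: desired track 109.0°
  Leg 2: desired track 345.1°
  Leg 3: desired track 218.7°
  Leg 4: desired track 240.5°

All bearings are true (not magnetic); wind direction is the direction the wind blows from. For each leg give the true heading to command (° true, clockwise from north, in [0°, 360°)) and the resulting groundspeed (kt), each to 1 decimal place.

Leg 1: desired track 109.0°; wind correction +26.6° → command heading 135.6°, groundspeed 74.1 kt
Leg 2: desired track 345.1°; wind correction -8.9° → command heading 336.2°, groundspeed 135.4 kt
Leg 3: desired track 218.7°; wind correction -15.0° → command heading 203.7°, groundspeed 55.4 kt
Leg 4: desired track 240.5°; wind correction -22.5° → command heading 218.0°, groundspeed 63.1 kt

Leg 1: heading=135.6°, groundspeed=74.1 kt
Leg 2: heading=336.2°, groundspeed=135.4 kt
Leg 3: heading=203.7°, groundspeed=55.4 kt
Leg 4: heading=218.0°, groundspeed=63.1 kt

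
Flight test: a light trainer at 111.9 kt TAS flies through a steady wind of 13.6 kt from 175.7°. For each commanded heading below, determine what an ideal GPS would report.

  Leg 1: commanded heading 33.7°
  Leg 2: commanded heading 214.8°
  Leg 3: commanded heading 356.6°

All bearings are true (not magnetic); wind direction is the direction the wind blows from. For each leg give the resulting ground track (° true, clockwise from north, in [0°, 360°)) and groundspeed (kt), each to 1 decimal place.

Leg 1: track=29.8°, groundspeed=122.9 kt
Leg 2: track=219.6°, groundspeed=101.7 kt
Leg 3: track=356.5°, groundspeed=125.5 kt

Leg 1: heading 33.7°; drift -3.9° → track 29.8°, groundspeed 122.9 kt
Leg 2: heading 214.8°; drift +4.8° → track 219.6°, groundspeed 101.7 kt
Leg 3: heading 356.6°; drift -0.1° → track 356.5°, groundspeed 125.5 kt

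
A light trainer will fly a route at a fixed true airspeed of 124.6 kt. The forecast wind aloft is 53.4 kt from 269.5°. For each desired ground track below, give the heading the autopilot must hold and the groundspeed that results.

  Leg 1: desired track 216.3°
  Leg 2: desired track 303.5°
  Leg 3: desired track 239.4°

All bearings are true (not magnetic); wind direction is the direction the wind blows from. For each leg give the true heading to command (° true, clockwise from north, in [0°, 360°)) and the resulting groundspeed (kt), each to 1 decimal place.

Leg 1: desired track 216.3°; wind correction +20.1° → command heading 236.4°, groundspeed 85.0 kt
Leg 2: desired track 303.5°; wind correction -13.9° → command heading 289.6°, groundspeed 76.7 kt
Leg 3: desired track 239.4°; wind correction +12.4° → command heading 251.8°, groundspeed 75.5 kt

Leg 1: heading=236.4°, groundspeed=85.0 kt
Leg 2: heading=289.6°, groundspeed=76.7 kt
Leg 3: heading=251.8°, groundspeed=75.5 kt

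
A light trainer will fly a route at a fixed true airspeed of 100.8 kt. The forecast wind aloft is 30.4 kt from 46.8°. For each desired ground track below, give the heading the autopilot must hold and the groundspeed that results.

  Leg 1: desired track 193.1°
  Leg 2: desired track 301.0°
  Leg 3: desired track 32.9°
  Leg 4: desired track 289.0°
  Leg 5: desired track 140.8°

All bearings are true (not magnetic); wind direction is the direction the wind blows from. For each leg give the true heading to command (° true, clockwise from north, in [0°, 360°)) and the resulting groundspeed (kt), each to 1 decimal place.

Leg 1: desired track 193.1°; wind correction -9.6° → command heading 183.5°, groundspeed 124.7 kt
Leg 2: desired track 301.0°; wind correction +16.9° → command heading 317.9°, groundspeed 104.7 kt
Leg 3: desired track 32.9°; wind correction +4.2° → command heading 37.1°, groundspeed 71.0 kt
Leg 4: desired track 289.0°; wind correction +15.5° → command heading 304.5°, groundspeed 111.3 kt
Leg 5: desired track 140.8°; wind correction -17.5° → command heading 123.3°, groundspeed 98.3 kt

Leg 1: heading=183.5°, groundspeed=124.7 kt
Leg 2: heading=317.9°, groundspeed=104.7 kt
Leg 3: heading=37.1°, groundspeed=71.0 kt
Leg 4: heading=304.5°, groundspeed=111.3 kt
Leg 5: heading=123.3°, groundspeed=98.3 kt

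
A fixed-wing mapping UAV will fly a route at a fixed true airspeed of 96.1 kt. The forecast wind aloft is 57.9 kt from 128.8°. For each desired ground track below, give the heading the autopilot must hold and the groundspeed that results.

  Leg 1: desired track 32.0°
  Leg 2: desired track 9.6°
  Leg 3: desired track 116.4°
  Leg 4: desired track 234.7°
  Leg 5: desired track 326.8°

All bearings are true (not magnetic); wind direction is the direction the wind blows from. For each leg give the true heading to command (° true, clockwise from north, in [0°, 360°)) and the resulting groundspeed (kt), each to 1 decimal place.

Leg 1: heading=68.7°, groundspeed=83.9 kt
Leg 2: heading=41.3°, groundspeed=110.0 kt
Leg 3: heading=123.8°, groundspeed=38.7 kt
Leg 4: heading=199.3°, groundspeed=94.2 kt
Leg 5: heading=337.5°, groundspeed=149.5 kt

Leg 1: desired track 32.0°; wind correction +36.7° → command heading 68.7°, groundspeed 83.9 kt
Leg 2: desired track 9.6°; wind correction +31.7° → command heading 41.3°, groundspeed 110.0 kt
Leg 3: desired track 116.4°; wind correction +7.4° → command heading 123.8°, groundspeed 38.7 kt
Leg 4: desired track 234.7°; wind correction -35.4° → command heading 199.3°, groundspeed 94.2 kt
Leg 5: desired track 326.8°; wind correction +10.7° → command heading 337.5°, groundspeed 149.5 kt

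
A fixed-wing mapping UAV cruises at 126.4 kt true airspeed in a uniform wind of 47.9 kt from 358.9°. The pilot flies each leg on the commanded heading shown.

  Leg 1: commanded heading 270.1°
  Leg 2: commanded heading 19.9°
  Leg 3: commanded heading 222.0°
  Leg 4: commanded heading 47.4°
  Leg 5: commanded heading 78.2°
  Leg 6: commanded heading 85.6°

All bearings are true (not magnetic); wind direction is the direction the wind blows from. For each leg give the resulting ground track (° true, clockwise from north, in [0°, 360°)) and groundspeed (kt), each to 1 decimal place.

Leg 1: heading 270.1°; drift -20.9° → track 249.2°, groundspeed 134.2 kt
Leg 2: heading 19.9°; drift +11.9° → track 31.8°, groundspeed 83.5 kt
Leg 3: heading 222.0°; drift -11.5° → track 210.5°, groundspeed 164.7 kt
Leg 4: heading 47.4°; drift +20.8° → track 68.2°, groundspeed 101.2 kt
Leg 5: heading 78.2°; drift +21.8° → track 100.0°, groundspeed 126.6 kt
Leg 6: heading 85.6°; drift +21.1° → track 106.7°, groundspeed 132.6 kt

Leg 1: track=249.2°, groundspeed=134.2 kt
Leg 2: track=31.8°, groundspeed=83.5 kt
Leg 3: track=210.5°, groundspeed=164.7 kt
Leg 4: track=68.2°, groundspeed=101.2 kt
Leg 5: track=100.0°, groundspeed=126.6 kt
Leg 6: track=106.7°, groundspeed=132.6 kt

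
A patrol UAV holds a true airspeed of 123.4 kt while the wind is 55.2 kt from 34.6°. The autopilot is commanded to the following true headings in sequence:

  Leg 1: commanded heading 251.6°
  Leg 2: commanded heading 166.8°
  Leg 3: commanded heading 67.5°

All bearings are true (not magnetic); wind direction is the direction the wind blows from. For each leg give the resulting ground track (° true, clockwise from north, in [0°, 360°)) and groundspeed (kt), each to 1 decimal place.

Leg 1: track=240.4°, groundspeed=170.7 kt
Leg 2: track=181.1°, groundspeed=165.6 kt
Leg 3: track=88.8°, groundspeed=82.7 kt

Leg 1: heading 251.6°; drift -11.2° → track 240.4°, groundspeed 170.7 kt
Leg 2: heading 166.8°; drift +14.3° → track 181.1°, groundspeed 165.6 kt
Leg 3: heading 67.5°; drift +21.3° → track 88.8°, groundspeed 82.7 kt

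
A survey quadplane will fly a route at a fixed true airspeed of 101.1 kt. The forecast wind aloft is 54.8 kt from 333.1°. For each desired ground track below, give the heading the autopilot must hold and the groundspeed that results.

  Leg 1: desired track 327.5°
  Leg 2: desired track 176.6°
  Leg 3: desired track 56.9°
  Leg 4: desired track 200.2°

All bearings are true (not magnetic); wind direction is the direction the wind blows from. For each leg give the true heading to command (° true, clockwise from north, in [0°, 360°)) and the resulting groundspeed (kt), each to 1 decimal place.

Leg 1: heading=330.5°, groundspeed=46.4 kt
Leg 2: heading=189.1°, groundspeed=149.0 kt
Leg 3: heading=24.3°, groundspeed=79.2 kt
Leg 4: heading=223.6°, groundspeed=130.1 kt

Leg 1: desired track 327.5°; wind correction +3.0° → command heading 330.5°, groundspeed 46.4 kt
Leg 2: desired track 176.6°; wind correction +12.5° → command heading 189.1°, groundspeed 149.0 kt
Leg 3: desired track 56.9°; wind correction -32.6° → command heading 24.3°, groundspeed 79.2 kt
Leg 4: desired track 200.2°; wind correction +23.4° → command heading 223.6°, groundspeed 130.1 kt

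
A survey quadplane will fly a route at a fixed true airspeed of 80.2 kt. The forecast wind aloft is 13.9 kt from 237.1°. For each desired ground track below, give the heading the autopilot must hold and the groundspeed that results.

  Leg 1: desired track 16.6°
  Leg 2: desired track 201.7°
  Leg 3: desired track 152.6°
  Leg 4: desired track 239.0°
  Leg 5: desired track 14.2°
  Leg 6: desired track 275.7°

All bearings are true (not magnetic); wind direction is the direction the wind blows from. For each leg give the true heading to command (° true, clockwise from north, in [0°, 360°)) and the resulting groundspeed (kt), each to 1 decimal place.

Leg 1: desired track 16.6°; wind correction -6.5° → command heading 10.1°, groundspeed 90.3 kt
Leg 2: desired track 201.7°; wind correction +5.8° → command heading 207.5°, groundspeed 68.5 kt
Leg 3: desired track 152.6°; wind correction +9.9° → command heading 162.5°, groundspeed 77.7 kt
Leg 4: desired track 239.0°; wind correction -0.3° → command heading 238.7°, groundspeed 66.3 kt
Leg 5: desired track 14.2°; wind correction -6.8° → command heading 7.4°, groundspeed 89.8 kt
Leg 6: desired track 275.7°; wind correction -6.2° → command heading 269.5°, groundspeed 68.9 kt

Leg 1: heading=10.1°, groundspeed=90.3 kt
Leg 2: heading=207.5°, groundspeed=68.5 kt
Leg 3: heading=162.5°, groundspeed=77.7 kt
Leg 4: heading=238.7°, groundspeed=66.3 kt
Leg 5: heading=7.4°, groundspeed=89.8 kt
Leg 6: heading=269.5°, groundspeed=68.9 kt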